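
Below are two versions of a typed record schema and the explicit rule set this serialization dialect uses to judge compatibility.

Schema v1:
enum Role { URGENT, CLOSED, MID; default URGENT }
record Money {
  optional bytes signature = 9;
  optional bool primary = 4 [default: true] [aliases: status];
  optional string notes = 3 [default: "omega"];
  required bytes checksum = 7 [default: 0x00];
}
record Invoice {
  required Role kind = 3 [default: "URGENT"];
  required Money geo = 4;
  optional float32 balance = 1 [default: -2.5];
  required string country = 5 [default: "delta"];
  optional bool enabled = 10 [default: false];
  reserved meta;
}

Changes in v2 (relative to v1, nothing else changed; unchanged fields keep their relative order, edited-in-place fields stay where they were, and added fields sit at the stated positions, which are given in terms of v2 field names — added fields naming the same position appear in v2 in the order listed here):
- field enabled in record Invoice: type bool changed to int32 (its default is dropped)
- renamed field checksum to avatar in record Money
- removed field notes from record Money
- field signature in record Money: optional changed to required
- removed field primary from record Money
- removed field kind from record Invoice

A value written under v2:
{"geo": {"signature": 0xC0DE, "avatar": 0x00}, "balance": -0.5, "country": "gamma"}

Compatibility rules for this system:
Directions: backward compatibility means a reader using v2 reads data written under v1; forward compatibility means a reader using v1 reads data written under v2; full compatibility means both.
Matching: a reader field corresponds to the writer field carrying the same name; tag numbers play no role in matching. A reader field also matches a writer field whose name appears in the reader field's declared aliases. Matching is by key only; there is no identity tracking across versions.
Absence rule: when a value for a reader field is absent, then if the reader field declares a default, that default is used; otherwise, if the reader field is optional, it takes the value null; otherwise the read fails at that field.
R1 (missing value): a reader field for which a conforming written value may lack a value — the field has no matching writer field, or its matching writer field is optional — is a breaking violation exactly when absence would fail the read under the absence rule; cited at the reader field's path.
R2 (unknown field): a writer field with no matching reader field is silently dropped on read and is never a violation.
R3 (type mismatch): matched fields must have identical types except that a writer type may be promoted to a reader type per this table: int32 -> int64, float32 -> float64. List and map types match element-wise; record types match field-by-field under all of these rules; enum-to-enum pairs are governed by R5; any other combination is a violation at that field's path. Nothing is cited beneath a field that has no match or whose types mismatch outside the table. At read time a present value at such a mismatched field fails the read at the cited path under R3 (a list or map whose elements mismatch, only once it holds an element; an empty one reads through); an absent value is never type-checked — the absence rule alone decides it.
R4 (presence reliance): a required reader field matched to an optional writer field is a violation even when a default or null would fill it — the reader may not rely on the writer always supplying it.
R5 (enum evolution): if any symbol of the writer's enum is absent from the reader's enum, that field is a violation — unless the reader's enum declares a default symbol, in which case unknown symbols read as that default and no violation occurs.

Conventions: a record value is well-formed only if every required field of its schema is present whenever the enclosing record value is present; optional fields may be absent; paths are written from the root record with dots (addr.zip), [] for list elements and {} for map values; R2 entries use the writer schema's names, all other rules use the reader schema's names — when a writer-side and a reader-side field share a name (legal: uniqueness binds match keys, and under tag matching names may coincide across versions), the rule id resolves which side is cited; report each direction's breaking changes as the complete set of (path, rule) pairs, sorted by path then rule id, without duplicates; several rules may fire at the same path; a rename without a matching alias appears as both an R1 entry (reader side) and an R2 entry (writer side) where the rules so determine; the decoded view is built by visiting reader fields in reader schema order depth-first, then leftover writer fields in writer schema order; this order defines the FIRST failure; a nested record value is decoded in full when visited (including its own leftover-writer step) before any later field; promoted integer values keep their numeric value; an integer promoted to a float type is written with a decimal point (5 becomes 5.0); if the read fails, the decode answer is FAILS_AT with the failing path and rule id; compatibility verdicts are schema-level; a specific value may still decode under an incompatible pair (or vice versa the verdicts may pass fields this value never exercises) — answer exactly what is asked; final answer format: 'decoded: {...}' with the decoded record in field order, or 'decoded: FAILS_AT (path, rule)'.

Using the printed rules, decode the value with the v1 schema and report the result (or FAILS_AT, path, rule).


each type pair in Invoice: writer, then reader
decode (reader v1):
  kind := "URGENT" (missing; default applied)
  geo.signature := 0xC0DE
  geo.primary := true (missing; default applied)
  geo.notes := "omega" (missing; default applied)
  geo.checksum := 0x00 (missing; default applied)
  writer geo.avatar: no reader field; dropped
  balance := -0.5
  country := "gamma"
  enabled := false (missing; default applied)
  => decoded: {"kind": "URGENT", "geo": {"signature": 0xC0DE, "primary": true, "notes": "omega", "checksum": 0x00}, "balance": -0.5, "country": "gamma", "enabled": false}
checking off the Invoice differences that do not matter here:
  field enabled in record Invoice: type bool changed to int32 (its default is dropped) -> changes Invoice's schema-level verdicts only — the decode of this value is the same
  renamed field checksum to avatar in record Money -> triggers nothing under the printed rules; the Invoice answer is the same either way
  removed field notes from record Money -> triggers nothing under the printed rules; the Invoice answer is the same either way
  field signature in record Money: optional changed to required -> changes Invoice's schema-level verdicts only — the decode of this value is the same
  removed field primary from record Money -> triggers nothing under the printed rules; the Invoice answer is the same either way
  removed field kind from record Invoice -> triggers nothing under the printed rules; the Invoice answer is the same either way

decoded: {"kind": "URGENT", "geo": {"signature": 0xC0DE, "primary": true, "notes": "omega", "checksum": 0x00}, "balance": -0.5, "country": "gamma", "enabled": false}


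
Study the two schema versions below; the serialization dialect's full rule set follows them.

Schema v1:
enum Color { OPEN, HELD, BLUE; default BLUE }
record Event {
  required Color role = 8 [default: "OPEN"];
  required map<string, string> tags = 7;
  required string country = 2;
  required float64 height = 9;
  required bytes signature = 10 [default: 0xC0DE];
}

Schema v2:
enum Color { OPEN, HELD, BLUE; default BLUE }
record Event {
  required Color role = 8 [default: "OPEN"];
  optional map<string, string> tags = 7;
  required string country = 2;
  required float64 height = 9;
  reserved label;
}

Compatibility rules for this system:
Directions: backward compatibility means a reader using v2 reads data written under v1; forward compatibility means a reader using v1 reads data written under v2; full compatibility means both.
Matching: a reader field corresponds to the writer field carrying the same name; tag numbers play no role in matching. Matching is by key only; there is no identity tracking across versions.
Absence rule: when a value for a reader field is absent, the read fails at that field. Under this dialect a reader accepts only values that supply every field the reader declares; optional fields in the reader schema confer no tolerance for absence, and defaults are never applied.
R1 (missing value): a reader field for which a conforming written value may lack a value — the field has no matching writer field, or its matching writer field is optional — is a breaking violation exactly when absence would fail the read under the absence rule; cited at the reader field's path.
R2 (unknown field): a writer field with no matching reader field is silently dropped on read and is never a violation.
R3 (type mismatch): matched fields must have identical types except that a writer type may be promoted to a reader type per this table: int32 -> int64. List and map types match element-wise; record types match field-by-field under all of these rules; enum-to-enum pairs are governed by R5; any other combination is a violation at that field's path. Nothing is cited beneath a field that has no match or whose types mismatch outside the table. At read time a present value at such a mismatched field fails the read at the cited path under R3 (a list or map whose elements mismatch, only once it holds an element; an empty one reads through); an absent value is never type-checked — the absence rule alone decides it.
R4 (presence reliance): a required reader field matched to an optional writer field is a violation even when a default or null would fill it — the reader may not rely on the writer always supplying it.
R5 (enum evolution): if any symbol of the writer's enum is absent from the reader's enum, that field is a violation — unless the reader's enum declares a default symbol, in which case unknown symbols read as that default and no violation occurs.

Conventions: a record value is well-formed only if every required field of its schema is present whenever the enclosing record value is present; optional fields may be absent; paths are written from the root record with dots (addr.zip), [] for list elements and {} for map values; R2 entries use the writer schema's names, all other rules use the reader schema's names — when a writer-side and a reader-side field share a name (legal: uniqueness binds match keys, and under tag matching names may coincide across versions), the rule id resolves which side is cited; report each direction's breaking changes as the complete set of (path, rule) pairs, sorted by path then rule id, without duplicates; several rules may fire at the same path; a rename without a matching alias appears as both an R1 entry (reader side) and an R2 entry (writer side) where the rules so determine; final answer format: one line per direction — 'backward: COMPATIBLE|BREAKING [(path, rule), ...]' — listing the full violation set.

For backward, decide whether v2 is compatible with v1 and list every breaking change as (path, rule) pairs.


each type pair in Event: writer, then reader
checking backward for Event: reader v2 against writer v1:
  role: Color -> Color, writer required; from role
  tags: map<string, string> -> map<string, string>, writer required; from tags
  country: string -> string, writer required; from country
  height: float64 -> float64, writer required; from height
  writer field signature has no reader counterpart
  => backward verdict for Event: COMPATIBLE, no violations
the other Event changes do not affect what is asked:
  removed field signature from record Event -> fires only in the forward direction of Event, which is not asked here
  field tags in record Event: required changed to optional -> fires only in the forward direction of Event, which is not asked here

backward: COMPATIBLE []


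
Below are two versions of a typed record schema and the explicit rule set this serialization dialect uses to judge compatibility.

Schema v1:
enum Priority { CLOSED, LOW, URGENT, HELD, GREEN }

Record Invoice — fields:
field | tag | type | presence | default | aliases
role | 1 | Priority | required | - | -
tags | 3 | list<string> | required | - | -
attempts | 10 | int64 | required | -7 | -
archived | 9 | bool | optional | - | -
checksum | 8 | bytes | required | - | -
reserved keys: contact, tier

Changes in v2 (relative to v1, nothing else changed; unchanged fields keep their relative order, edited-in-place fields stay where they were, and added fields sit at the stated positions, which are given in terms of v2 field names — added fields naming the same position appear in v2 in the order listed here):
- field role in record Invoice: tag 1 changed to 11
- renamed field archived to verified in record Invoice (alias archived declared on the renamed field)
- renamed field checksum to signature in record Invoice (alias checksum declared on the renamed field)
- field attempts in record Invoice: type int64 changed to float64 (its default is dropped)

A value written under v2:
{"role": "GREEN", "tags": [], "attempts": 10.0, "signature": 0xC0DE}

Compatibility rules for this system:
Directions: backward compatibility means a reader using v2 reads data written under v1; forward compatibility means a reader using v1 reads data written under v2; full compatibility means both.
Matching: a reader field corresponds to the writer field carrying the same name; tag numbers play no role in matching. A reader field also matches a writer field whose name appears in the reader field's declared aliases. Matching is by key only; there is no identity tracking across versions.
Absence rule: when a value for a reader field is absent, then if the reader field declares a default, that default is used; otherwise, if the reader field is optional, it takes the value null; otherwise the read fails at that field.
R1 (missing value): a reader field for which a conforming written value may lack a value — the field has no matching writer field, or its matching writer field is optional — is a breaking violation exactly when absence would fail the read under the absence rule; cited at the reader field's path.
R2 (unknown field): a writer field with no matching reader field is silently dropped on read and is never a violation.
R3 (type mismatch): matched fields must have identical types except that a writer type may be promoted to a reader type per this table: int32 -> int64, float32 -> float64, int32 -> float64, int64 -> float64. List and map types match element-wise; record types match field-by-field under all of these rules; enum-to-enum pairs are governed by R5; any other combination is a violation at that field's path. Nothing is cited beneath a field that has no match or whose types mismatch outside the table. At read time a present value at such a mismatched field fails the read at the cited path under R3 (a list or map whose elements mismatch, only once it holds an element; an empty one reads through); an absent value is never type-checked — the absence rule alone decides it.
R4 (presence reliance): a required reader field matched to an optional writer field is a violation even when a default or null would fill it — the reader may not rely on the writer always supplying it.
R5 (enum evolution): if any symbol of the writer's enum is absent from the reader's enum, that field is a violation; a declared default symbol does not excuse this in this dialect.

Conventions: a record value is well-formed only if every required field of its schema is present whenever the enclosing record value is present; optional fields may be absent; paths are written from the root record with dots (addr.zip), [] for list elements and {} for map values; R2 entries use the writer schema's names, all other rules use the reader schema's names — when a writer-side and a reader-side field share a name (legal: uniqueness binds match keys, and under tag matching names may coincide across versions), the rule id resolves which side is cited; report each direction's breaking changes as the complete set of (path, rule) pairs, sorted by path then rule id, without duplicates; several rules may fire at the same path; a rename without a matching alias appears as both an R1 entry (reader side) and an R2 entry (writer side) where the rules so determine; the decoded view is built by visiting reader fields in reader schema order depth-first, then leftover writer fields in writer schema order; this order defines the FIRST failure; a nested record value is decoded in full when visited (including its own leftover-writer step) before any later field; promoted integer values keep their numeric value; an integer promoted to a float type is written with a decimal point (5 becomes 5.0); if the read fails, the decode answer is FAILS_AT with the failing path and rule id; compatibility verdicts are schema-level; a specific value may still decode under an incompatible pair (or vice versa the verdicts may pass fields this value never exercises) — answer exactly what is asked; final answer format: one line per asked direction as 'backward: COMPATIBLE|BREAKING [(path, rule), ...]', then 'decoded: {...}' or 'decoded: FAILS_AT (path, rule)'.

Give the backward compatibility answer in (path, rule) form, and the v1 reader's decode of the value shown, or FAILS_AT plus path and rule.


backward: COMPATIBLE []; decoded: FAILS_AT (attempts, R3)

arrows below run writer -> reader for Invoice
checking backward for Invoice: reader v2 against writer v1:
  Priority -> Priority, writer required: role aligns to role
  list<string> -> list<string>, writer required: tags aligns to tags
  int64 -> float64, writer required: attempts aligns to attempts
  bool -> bool, writer optional: verified aligns to archived
  bytes -> bytes, writer required: signature aligns to checksum
  => backward: COMPATIBLE
decoding the Invoice value with the v1 reader:
  role := "GREEN"
  tags := []
  read fails at attempts under R3
  => FAILS_AT (attempts, R3)
ruling out the remaining Invoice differences:
  field role in record Invoice: tag 1 changed to 11 -> inert for the asked Invoice verdict: nothing fires
  renamed field archived to verified in record Invoice (alias archived declared on the renamed field) -> inert for the asked Invoice verdict: nothing fires
  renamed field checksum to signature in record Invoice (alias checksum declared on the renamed field) -> its effect on Invoice is confined to the forward direction, not asked


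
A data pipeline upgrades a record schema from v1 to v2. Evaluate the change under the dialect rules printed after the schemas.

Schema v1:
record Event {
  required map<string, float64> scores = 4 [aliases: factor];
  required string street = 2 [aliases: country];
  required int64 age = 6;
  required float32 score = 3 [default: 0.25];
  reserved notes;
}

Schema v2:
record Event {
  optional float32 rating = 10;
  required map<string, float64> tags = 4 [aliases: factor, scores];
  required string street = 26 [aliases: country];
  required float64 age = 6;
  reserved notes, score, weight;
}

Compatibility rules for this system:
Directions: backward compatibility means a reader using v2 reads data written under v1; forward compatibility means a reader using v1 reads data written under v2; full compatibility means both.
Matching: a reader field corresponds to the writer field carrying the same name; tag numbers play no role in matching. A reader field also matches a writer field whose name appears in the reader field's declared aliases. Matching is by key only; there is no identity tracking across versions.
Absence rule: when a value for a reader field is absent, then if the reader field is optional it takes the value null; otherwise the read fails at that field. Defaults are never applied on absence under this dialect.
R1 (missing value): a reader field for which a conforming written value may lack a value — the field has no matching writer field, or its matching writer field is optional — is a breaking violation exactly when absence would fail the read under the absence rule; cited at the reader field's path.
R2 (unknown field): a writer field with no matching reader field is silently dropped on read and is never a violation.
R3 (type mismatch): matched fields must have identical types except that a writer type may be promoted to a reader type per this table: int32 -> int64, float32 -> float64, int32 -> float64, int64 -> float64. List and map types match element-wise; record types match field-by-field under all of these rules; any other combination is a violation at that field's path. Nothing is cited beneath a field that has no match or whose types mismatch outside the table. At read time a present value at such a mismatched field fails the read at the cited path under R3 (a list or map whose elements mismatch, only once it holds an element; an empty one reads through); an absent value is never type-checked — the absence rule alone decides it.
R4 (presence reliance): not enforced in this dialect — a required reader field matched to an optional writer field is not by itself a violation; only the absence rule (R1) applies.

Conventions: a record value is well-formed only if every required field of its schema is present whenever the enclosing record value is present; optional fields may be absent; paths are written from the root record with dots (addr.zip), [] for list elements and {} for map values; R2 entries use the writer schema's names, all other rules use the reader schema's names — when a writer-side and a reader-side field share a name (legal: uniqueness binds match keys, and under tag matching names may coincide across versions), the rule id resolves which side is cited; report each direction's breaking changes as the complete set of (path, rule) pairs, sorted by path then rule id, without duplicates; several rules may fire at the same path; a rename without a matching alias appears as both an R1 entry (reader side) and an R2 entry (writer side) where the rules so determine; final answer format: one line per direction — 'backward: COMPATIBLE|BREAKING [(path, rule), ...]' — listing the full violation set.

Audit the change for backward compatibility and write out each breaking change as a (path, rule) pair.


the writer's type comes first in each Event pair
backward on Event — v2 reading data written by v1:
  rating: no writer match
  map<string, float64> -> map<string, float64>, writer required: tags aligns to scores
  string -> string, writer required: street aligns to street
  int64 -> float64, writer required: age aligns to age
  leftover writer field: score
  => no violations; backward on Event: COMPATIBLE
remaining Event differences; none change what is asked:
  field age in record Event: type int64 changed to float64 -> fires only in the forward direction of Event, which is not asked here
  removed field score from record Event (its key "score" joins the reserved list) -> fires only in the forward direction of Event, which is not asked here
  field street in record Event: tag 2 changed to 26 -> inert for the asked Event verdict: nothing fires
  renamed field scores to tags in record Event (alias scores declared on the renamed field) -> fires only in the forward direction of Event, which is not asked here
  added field rating to record Event: optional float32, tag 10 (in v2 it sits immediately before tags) -> inert for the asked Event verdict: nothing fires

backward: COMPATIBLE []


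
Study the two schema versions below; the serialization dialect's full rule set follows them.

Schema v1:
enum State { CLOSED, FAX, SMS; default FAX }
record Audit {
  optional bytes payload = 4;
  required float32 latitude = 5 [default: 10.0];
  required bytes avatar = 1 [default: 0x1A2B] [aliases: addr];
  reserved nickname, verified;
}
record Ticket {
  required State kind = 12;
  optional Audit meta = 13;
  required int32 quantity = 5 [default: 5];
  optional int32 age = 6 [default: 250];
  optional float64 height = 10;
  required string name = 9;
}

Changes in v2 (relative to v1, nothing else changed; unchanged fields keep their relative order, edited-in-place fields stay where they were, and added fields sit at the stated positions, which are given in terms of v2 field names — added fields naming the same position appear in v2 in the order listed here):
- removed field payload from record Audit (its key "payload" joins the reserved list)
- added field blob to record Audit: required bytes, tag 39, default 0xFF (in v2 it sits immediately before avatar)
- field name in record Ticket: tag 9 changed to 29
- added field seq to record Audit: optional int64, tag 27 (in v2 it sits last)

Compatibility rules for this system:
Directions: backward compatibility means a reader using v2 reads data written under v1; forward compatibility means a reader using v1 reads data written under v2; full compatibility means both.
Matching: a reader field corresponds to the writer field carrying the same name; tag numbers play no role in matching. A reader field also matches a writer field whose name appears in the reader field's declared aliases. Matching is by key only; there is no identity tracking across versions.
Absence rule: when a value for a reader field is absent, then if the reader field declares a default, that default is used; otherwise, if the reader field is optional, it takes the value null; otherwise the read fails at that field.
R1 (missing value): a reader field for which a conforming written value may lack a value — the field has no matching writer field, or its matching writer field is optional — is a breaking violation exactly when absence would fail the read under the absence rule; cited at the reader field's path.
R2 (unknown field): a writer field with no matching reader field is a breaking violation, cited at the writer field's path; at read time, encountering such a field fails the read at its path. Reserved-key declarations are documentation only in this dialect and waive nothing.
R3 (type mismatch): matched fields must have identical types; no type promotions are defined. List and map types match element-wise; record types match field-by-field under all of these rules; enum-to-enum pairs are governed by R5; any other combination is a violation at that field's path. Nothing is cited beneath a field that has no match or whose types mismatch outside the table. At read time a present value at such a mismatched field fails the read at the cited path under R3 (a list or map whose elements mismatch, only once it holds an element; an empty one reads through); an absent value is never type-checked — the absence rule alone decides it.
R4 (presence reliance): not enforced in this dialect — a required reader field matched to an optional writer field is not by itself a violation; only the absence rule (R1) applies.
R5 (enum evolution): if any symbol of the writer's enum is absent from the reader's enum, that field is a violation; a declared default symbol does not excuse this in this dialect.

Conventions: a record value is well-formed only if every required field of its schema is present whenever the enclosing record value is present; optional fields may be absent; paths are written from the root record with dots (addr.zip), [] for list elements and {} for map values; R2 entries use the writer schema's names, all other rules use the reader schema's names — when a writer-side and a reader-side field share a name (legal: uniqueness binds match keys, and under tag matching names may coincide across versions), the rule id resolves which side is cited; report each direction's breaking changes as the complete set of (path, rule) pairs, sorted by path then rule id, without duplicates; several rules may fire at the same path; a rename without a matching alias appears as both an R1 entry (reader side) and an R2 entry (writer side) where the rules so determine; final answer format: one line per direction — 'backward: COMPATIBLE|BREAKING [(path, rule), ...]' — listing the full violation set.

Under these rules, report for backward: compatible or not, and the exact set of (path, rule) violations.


arrows below run writer -> reader for Ticket
backward analysis of Ticket with v2 as reader and v1 as writer:
  kind: State -> State, writer required; from kind
  meta: Audit -> Audit, writer optional; from meta
  quantity: int32 -> int32, writer required; from quantity
  age: int32 -> int32, writer optional; from age
  height: float64 -> float64, writer optional; from height
  name: string -> string, writer required; from name
  meta.latitude: float32 -> float32, writer required; from meta.latitude
  meta.blob: no writer-side match
  meta.avatar: bytes -> bytes, writer required; from meta.avatar
  meta.seq: no writer-side match
  writer meta.payload: unknown to reader
  breaking: (meta.payload, R2)
  backward on Ticket therefore BREAKING (1)
diffs on Ticket not affecting the asked answer:
  added field blob to record Audit: required bytes, tag 39, default 0xFF (in v2 it sits immediately before avatar) -> affects forward compatibility only, which is not asked
  field name in record Ticket: tag 9 changed to 29 -> no rule fires on it in Ticket's dialect; the asked verdict holds
  added field seq to record Audit: optional int64, tag 27 (in v2 it sits last) -> affects forward compatibility only, which is not asked

backward: BREAKING [(meta.payload, R2)]


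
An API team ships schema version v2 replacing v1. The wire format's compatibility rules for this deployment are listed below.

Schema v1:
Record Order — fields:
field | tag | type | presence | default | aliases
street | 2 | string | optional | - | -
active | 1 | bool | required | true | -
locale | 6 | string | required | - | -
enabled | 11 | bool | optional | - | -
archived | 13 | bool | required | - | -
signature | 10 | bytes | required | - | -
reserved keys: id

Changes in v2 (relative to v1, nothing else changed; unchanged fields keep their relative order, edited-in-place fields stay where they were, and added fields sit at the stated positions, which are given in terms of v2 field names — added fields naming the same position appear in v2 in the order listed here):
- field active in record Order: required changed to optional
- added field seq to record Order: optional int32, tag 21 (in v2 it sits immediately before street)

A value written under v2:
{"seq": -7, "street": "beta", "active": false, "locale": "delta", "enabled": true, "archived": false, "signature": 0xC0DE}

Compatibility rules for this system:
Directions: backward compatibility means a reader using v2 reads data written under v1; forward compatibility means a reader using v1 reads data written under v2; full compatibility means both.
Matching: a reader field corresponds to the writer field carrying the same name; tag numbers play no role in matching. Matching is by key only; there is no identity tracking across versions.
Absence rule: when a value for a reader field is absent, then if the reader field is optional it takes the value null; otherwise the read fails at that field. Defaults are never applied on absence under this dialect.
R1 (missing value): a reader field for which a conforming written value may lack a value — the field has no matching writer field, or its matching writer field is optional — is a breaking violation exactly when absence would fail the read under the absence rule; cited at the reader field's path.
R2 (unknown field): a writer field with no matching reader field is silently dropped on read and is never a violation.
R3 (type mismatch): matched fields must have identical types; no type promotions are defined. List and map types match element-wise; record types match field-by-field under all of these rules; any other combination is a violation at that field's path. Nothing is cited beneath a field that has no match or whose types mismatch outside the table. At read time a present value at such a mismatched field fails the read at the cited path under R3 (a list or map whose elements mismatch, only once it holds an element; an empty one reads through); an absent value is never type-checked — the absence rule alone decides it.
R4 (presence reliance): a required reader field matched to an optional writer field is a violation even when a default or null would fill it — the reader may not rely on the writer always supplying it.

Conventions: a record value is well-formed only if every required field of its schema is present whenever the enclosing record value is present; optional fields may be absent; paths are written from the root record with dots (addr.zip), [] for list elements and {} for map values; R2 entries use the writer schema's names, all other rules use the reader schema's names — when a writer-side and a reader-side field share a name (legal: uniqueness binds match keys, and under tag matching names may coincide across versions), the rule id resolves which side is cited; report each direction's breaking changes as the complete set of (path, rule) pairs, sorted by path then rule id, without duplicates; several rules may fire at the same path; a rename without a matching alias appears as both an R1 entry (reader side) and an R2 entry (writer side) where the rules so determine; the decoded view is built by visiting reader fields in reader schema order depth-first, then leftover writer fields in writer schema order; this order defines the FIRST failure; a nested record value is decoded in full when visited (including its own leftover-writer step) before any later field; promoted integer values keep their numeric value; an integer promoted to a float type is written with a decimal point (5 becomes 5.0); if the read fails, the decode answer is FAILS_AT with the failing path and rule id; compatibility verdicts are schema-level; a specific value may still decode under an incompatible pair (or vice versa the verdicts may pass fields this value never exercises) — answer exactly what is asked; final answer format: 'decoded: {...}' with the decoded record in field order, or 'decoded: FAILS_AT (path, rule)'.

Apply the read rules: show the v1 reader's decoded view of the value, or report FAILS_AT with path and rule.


each type pair in Order: writer, then reader
decode (reader v1):
  street := "beta"
  active := false
  locale := "delta"
  enabled := true
  archived := false
  signature := 0xC0DE
  writer seq: unmatched, discarded
  => decoded: {"street": "beta", "active": false, "locale": "delta", "enabled": true, "archived": false, "signature": 0xC0DE}
remaining Order differences; none change what is asked:
  field active in record Order: required changed to optional -> affects the rule determinations only; this particular Order value decodes identically
  added field seq to record Order: optional int32, tag 21 (in v2 it sits immediately before street) -> triggers nothing under the printed rules; the Order answer is the same either way

decoded: {"street": "beta", "active": false, "locale": "delta", "enabled": true, "archived": false, "signature": 0xC0DE}


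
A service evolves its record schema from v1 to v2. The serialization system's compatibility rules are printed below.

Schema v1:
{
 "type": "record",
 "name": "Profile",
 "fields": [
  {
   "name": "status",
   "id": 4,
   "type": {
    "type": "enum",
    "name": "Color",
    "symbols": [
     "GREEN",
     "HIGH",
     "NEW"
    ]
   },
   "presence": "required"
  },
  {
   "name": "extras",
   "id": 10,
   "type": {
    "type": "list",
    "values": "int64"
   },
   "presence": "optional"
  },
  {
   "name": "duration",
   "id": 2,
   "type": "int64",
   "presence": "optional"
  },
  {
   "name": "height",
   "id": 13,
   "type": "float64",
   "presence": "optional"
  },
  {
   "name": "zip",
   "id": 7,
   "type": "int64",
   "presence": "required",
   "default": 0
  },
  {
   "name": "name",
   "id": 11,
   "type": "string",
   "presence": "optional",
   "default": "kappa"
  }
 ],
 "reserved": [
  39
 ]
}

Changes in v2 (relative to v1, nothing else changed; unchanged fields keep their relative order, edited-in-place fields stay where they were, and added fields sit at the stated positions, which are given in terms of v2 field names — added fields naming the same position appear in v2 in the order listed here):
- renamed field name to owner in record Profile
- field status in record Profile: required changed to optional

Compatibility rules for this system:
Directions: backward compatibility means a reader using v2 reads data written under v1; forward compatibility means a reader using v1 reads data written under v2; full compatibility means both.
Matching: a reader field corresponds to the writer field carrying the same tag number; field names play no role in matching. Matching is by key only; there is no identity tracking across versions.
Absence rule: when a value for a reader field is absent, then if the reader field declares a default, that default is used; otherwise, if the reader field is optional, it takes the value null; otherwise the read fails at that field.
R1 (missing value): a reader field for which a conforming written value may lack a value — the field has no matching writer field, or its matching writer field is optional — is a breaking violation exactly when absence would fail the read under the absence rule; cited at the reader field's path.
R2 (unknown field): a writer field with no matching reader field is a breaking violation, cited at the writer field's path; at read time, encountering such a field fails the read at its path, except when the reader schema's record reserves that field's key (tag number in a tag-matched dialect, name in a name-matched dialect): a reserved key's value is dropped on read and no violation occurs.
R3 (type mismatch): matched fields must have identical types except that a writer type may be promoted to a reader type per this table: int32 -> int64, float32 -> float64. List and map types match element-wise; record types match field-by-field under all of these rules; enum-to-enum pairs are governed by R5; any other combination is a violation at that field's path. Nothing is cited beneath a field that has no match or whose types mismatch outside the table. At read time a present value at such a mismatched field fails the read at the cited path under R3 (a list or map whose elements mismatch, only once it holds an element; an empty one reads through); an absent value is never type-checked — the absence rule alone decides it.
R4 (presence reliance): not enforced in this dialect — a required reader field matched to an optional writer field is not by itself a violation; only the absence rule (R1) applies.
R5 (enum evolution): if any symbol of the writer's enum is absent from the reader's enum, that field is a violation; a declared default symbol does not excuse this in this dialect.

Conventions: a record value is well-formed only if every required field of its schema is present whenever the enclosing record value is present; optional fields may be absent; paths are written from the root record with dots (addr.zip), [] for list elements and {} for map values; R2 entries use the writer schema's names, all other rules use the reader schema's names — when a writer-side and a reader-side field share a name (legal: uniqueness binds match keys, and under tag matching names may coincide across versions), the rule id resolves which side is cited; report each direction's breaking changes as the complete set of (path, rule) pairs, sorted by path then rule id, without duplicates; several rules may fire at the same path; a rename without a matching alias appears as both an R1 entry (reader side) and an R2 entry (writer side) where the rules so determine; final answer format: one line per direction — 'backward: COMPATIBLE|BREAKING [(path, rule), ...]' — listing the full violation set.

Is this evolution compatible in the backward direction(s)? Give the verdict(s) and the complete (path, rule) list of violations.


in Profile below, arrows point writer -> reader
backward pass over Profile, reader schema v2, writer schema v1:
  writer required, Color -> Color: reader status maps from writer status
  writer optional, list<int64> -> list<int64>: reader extras maps from writer extras
  writer optional, int64 -> int64: reader duration maps from writer duration
  writer optional, float64 -> float64: reader height maps from writer height
  writer required, int64 -> int64: reader zip maps from writer zip
  writer optional, string -> string: reader owner maps from writer name
  nothing fires on Profile: backward is COMPATIBLE
diffs on Profile not affecting the asked answer:
  renamed field name to owner in record Profile -> no rule fires on it in Profile's dialect; the asked verdict holds
  field status in record Profile: required changed to optional -> matters only for Profile's forward compatibility — outside the asked direction

backward: COMPATIBLE []
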